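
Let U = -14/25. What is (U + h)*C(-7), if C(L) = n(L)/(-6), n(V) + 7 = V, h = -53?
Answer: -9373/75 ≈ -124.97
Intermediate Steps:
n(V) = -7 + V
C(L) = 7/6 - L/6 (C(L) = (-7 + L)/(-6) = (-7 + L)*(-⅙) = 7/6 - L/6)
U = -14/25 (U = -14*1/25 = -14/25 ≈ -0.56000)
(U + h)*C(-7) = (-14/25 - 53)*(7/6 - ⅙*(-7)) = -1339*(7/6 + 7/6)/25 = -1339/25*7/3 = -9373/75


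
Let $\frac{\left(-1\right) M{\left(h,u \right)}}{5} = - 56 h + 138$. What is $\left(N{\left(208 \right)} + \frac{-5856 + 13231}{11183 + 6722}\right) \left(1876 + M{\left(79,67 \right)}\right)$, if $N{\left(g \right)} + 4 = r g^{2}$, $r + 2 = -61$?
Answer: $- \frac{227478237261546}{3581} \approx -6.3524 \cdot 10^{10}$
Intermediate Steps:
$r = -63$ ($r = -2 - 61 = -63$)
$M{\left(h,u \right)} = -690 + 280 h$ ($M{\left(h,u \right)} = - 5 \left(- 56 h + 138\right) = - 5 \left(138 - 56 h\right) = -690 + 280 h$)
$N{\left(g \right)} = -4 - 63 g^{2}$
$\left(N{\left(208 \right)} + \frac{-5856 + 13231}{11183 + 6722}\right) \left(1876 + M{\left(79,67 \right)}\right) = \left(\left(-4 - 63 \cdot 208^{2}\right) + \frac{-5856 + 13231}{11183 + 6722}\right) \left(1876 + \left(-690 + 280 \cdot 79\right)\right) = \left(\left(-4 - 2725632\right) + \frac{7375}{17905}\right) \left(1876 + \left(-690 + 22120\right)\right) = \left(\left(-4 - 2725632\right) + 7375 \cdot \frac{1}{17905}\right) \left(1876 + 21430\right) = \left(-2725636 + \frac{1475}{3581}\right) 23306 = \left(- \frac{9760501041}{3581}\right) 23306 = - \frac{227478237261546}{3581}$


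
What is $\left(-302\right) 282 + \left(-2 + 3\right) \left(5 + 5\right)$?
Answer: $-85154$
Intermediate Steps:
$\left(-302\right) 282 + \left(-2 + 3\right) \left(5 + 5\right) = -85164 + 1 \cdot 10 = -85164 + 10 = -85154$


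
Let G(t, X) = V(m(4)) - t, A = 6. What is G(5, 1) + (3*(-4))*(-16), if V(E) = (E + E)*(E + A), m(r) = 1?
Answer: 201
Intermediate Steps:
V(E) = 2*E*(6 + E) (V(E) = (E + E)*(E + 6) = (2*E)*(6 + E) = 2*E*(6 + E))
G(t, X) = 14 - t (G(t, X) = 2*1*(6 + 1) - t = 2*1*7 - t = 14 - t)
G(5, 1) + (3*(-4))*(-16) = (14 - 1*5) + (3*(-4))*(-16) = (14 - 5) - 12*(-16) = 9 + 192 = 201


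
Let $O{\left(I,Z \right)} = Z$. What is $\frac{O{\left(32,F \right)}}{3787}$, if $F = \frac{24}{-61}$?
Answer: $- \frac{24}{231007} \approx -0.00010389$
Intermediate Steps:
$F = - \frac{24}{61}$ ($F = 24 \left(- \frac{1}{61}\right) = - \frac{24}{61} \approx -0.39344$)
$\frac{O{\left(32,F \right)}}{3787} = - \frac{24}{61 \cdot 3787} = \left(- \frac{24}{61}\right) \frac{1}{3787} = - \frac{24}{231007}$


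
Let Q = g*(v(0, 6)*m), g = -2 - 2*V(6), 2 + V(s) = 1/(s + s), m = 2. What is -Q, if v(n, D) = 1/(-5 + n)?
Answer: 11/15 ≈ 0.73333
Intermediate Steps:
V(s) = -2 + 1/(2*s) (V(s) = -2 + 1/(s + s) = -2 + 1/(2*s))
g = 11/6 (g = -2 - 2*(-2 + (1/2)/6) = -2 - 2*(-2 + (1/2)*(1/6)) = -2 - 2*(-2 + 1/12) = -2 - 2*(-23/12) = -2 + 23/6 = 11/6 ≈ 1.8333)
Q = -11/15 (Q = 11*(2/(-5 + 0))/6 = 11*(2/(-5))/6 = 11*(-1/5*2)/6 = (11/6)*(-2/5) = -11/15 ≈ -0.73333)
-Q = -1*(-11/15) = 11/15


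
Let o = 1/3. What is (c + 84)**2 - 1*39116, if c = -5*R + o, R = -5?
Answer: -244460/9 ≈ -27162.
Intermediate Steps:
o = 1/3 ≈ 0.33333
c = 76/3 (c = -5*(-5) + 1/3 = 25 + 1/3 = 76/3 ≈ 25.333)
(c + 84)**2 - 1*39116 = (76/3 + 84)**2 - 1*39116 = (328/3)**2 - 39116 = 107584/9 - 39116 = -244460/9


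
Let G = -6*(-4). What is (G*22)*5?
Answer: 2640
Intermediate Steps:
G = 24
(G*22)*5 = (24*22)*5 = 528*5 = 2640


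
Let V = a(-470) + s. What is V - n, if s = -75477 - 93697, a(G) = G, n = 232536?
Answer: -402180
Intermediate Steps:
s = -169174
V = -169644 (V = -470 - 169174 = -169644)
V - n = -169644 - 1*232536 = -169644 - 232536 = -402180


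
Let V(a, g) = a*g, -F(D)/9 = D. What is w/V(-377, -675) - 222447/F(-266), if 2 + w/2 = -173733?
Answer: -1276423189/13538070 ≈ -94.284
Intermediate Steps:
w = -347470 (w = -4 + 2*(-173733) = -4 - 347466 = -347470)
F(D) = -9*D
w/V(-377, -675) - 222447/F(-266) = -347470/((-377*(-675))) - 222447/((-9*(-266))) = -347470/254475 - 222447/2394 = -347470*1/254475 - 222447*1/2394 = -69494/50895 - 74149/798 = -1276423189/13538070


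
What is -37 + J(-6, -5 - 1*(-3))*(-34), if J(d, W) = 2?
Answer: -105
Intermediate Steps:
-37 + J(-6, -5 - 1*(-3))*(-34) = -37 + 2*(-34) = -37 - 68 = -105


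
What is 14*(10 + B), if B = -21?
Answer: -154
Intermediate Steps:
14*(10 + B) = 14*(10 - 21) = 14*(-11) = -154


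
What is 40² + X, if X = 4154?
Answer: 5754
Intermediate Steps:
40² + X = 40² + 4154 = 1600 + 4154 = 5754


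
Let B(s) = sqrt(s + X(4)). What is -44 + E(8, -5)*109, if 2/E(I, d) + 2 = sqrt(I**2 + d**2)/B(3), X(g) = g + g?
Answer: 2*(-153*sqrt(11) + 22*sqrt(89))/(-sqrt(89) + 2*sqrt(11)) ≈ 214.16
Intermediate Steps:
X(g) = 2*g
B(s) = sqrt(8 + s) (B(s) = sqrt(s + 2*4) = sqrt(s + 8) = sqrt(8 + s))
E(I, d) = 2/(-2 + sqrt(11)*sqrt(I**2 + d**2)/11) (E(I, d) = 2/(-2 + sqrt(I**2 + d**2)/(sqrt(8 + 3))) = 2/(-2 + sqrt(I**2 + d**2)/(sqrt(11))) = 2/(-2 + sqrt(I**2 + d**2)*(sqrt(11)/11)) = 2/(-2 + sqrt(11)*sqrt(I**2 + d**2)/11))
-44 + E(8, -5)*109 = -44 + (2*sqrt(11)/(sqrt(8**2 + (-5)**2) - 2*sqrt(11)))*109 = -44 + (2*sqrt(11)/(sqrt(64 + 25) - 2*sqrt(11)))*109 = -44 + (2*sqrt(11)/(sqrt(89) - 2*sqrt(11)))*109 = -44 + 218*sqrt(11)/(sqrt(89) - 2*sqrt(11))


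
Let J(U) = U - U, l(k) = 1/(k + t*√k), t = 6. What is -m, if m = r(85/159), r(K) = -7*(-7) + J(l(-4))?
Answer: -49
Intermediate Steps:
l(k) = 1/(k + 6*√k)
J(U) = 0
r(K) = 49 (r(K) = -7*(-7) + 0 = 49 + 0 = 49)
m = 49
-m = -1*49 = -49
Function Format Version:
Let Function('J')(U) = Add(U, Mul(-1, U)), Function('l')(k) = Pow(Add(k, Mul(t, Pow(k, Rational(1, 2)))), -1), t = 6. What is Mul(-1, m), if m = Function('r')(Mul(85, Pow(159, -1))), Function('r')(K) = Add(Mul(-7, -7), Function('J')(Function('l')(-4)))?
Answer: -49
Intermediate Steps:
Function('l')(k) = Pow(Add(k, Mul(6, Pow(k, Rational(1, 2)))), -1)
Function('J')(U) = 0
Function('r')(K) = 49 (Function('r')(K) = Add(Mul(-7, -7), 0) = Add(49, 0) = 49)
m = 49
Mul(-1, m) = Mul(-1, 49) = -49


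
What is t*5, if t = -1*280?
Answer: -1400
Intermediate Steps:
t = -280
t*5 = -280*5 = -1400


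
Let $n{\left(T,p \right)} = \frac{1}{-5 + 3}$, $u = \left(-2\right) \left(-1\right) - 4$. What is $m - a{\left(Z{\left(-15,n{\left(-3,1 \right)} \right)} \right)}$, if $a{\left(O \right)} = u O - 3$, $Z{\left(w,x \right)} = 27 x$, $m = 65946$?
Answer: $65922$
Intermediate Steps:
$u = -2$ ($u = 2 - 4 = -2$)
$n{\left(T,p \right)} = - \frac{1}{2}$ ($n{\left(T,p \right)} = \frac{1}{-2} = - \frac{1}{2}$)
$a{\left(O \right)} = -3 - 2 O$ ($a{\left(O \right)} = - 2 O - 3 = -3 - 2 O$)
$m - a{\left(Z{\left(-15,n{\left(-3,1 \right)} \right)} \right)} = 65946 - \left(-3 - 2 \cdot 27 \left(- \frac{1}{2}\right)\right) = 65946 - \left(-3 - -27\right) = 65946 - \left(-3 + 27\right) = 65946 - 24 = 65922$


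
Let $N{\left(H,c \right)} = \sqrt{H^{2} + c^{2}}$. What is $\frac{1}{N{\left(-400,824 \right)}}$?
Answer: $\frac{\sqrt{13109}}{104872} \approx 0.0010918$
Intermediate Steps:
$\frac{1}{N{\left(-400,824 \right)}} = \frac{1}{\sqrt{\left(-400\right)^{2} + 824^{2}}} = \frac{1}{\sqrt{160000 + 678976}} = \frac{1}{\sqrt{838976}} = \frac{1}{8 \sqrt{13109}} = \frac{\sqrt{13109}}{104872}$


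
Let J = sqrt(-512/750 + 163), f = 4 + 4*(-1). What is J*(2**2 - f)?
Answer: 4*sqrt(913035)/75 ≈ 50.962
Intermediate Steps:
f = 0 (f = 4 - 4 = 0)
J = sqrt(913035)/75 (J = sqrt(-512*1/750 + 163) = sqrt(-256/375 + 163) = sqrt(60869/375) = sqrt(913035)/75 ≈ 12.740)
J*(2**2 - f) = (sqrt(913035)/75)*(2**2 - 1*0) = (sqrt(913035)/75)*(4 + 0) = (sqrt(913035)/75)*4 = 4*sqrt(913035)/75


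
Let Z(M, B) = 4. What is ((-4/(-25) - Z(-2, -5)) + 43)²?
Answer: 958441/625 ≈ 1533.5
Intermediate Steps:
((-4/(-25) - Z(-2, -5)) + 43)² = ((-4/(-25) - 1*4) + 43)² = ((-4*(-1/25) - 4) + 43)² = ((4/25 - 4) + 43)² = (-96/25 + 43)² = (979/25)² = 958441/625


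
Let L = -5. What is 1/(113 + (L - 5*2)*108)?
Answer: -1/1507 ≈ -0.00066357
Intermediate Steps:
1/(113 + (L - 5*2)*108) = 1/(113 + (-5 - 5*2)*108) = 1/(113 + (-5 - 10)*108) = 1/(113 - 15*108) = 1/(113 - 1620) = 1/(-1507) = -1/1507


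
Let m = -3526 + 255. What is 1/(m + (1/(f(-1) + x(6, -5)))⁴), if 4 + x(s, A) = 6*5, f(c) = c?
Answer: -390625/1277734374 ≈ -0.00030572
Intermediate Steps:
x(s, A) = 26 (x(s, A) = -4 + 6*5 = -4 + 30 = 26)
m = -3271
1/(m + (1/(f(-1) + x(6, -5)))⁴) = 1/(-3271 + (1/(-1 + 26))⁴) = 1/(-3271 + (1/25)⁴) = 1/(-3271 + 1/390625) = 1/(-1277734374/390625) = -390625/1277734374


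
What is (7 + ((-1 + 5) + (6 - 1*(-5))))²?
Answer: 484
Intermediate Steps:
(7 + ((-1 + 5) + (6 - 1*(-5))))² = (7 + (4 + (6 + 5)))² = (7 + (4 + 11))² = (7 + 15)² = 22² = 484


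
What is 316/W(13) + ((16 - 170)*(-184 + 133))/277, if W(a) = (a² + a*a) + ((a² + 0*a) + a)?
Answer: 1042903/36010 ≈ 28.961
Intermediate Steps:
W(a) = a + 3*a² (W(a) = (a² + a²) + ((a² + 0) + a) = 2*a² + (a² + a) = 2*a² + (a + a²) = a + 3*a²)
316/W(13) + ((16 - 170)*(-184 + 133))/277 = 316/((13*(1 + 3*13))) + ((16 - 170)*(-184 + 133))/277 = 316/((13*(1 + 39))) - 154*(-51)*(1/277) = 316/((13*40)) + 7854*(1/277) = 316/520 + 7854/277 = 316*(1/520) + 7854/277 = 79/130 + 7854/277 = 1042903/36010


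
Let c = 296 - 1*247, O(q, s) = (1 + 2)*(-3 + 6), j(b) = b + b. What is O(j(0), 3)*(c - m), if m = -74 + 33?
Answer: 810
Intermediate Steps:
m = -41
j(b) = 2*b
O(q, s) = 9 (O(q, s) = 3*3 = 9)
c = 49 (c = 296 - 247 = 49)
O(j(0), 3)*(c - m) = 9*(49 - 1*(-41)) = 9*(49 + 41) = 9*90 = 810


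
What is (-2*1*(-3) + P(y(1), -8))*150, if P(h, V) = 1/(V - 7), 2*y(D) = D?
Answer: 890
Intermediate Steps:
y(D) = D/2
P(h, V) = 1/(-7 + V)
(-2*1*(-3) + P(y(1), -8))*150 = (-2*1*(-3) + 1/(-7 - 8))*150 = (-2*(-3) + 1/(-15))*150 = (6 - 1/15)*150 = (89/15)*150 = 890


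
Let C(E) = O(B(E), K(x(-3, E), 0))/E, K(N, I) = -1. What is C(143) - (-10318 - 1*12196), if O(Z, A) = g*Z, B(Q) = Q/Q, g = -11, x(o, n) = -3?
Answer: 292681/13 ≈ 22514.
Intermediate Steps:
B(Q) = 1
O(Z, A) = -11*Z
C(E) = -11/E (C(E) = (-11*1)/E = -11/E)
C(143) - (-10318 - 1*12196) = -11/143 - (-10318 - 1*12196) = -11*1/143 - (-10318 - 12196) = -1/13 - 1*(-22514) = -1/13 + 22514 = 292681/13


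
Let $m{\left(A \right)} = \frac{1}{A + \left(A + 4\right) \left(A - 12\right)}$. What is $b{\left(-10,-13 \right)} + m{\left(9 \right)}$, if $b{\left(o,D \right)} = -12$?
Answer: $- \frac{361}{30} \approx -12.033$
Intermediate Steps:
$m{\left(A \right)} = \frac{1}{A + \left(-12 + A\right) \left(4 + A\right)}$ ($m{\left(A \right)} = \frac{1}{A + \left(4 + A\right) \left(-12 + A\right)} = \frac{1}{A + \left(-12 + A\right) \left(4 + A\right)}$)
$b{\left(-10,-13 \right)} + m{\left(9 \right)} = -12 + \frac{1}{-48 + 9^{2} - 63} = -12 + \frac{1}{-48 + 81 - 63} = -12 + \frac{1}{-30} = -12 - \frac{1}{30} = - \frac{361}{30}$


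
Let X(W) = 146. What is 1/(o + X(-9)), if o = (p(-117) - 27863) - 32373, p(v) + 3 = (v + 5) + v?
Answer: -1/60322 ≈ -1.6578e-5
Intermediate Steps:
p(v) = 2 + 2*v (p(v) = -3 + ((v + 5) + v) = -3 + ((5 + v) + v) = -3 + (5 + 2*v) = 2 + 2*v)
o = -60468 (o = ((2 + 2*(-117)) - 27863) - 32373 = ((2 - 234) - 27863) - 32373 = (-232 - 27863) - 32373 = -28095 - 32373 = -60468)
1/(o + X(-9)) = 1/(-60468 + 146) = 1/(-60322) = -1/60322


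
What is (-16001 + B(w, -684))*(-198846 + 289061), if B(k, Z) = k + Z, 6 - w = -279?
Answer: -1479526000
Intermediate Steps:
w = 285 (w = 6 - 1*(-279) = 6 + 279 = 285)
B(k, Z) = Z + k
(-16001 + B(w, -684))*(-198846 + 289061) = (-16001 + (-684 + 285))*(-198846 + 289061) = (-16001 - 399)*90215 = -16400*90215 = -1479526000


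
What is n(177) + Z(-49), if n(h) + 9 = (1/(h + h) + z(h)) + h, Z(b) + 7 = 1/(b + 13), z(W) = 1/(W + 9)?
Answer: 10599595/65844 ≈ 160.98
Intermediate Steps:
z(W) = 1/(9 + W)
Z(b) = -7 + 1/(13 + b) (Z(b) = -7 + 1/(b + 13) = -7 + 1/(13 + b))
n(h) = -9 + h + 1/(9 + h) + 1/(2*h) (n(h) = -9 + ((1/(h + h) + 1/(9 + h)) + h) = -9 + ((1/(2*h) + 1/(9 + h)) + h) = -9 + ((1/(9 + h) + 1/(2*h)) + h) = -9 + (h + 1/(9 + h) + 1/(2*h)) = -9 + h + 1/(9 + h) + 1/(2*h))
n(177) + Z(-49) = (½)*(9 - 159*177 + 2*177³)/(177*(9 + 177)) + (-90 - 7*(-49))/(13 - 49) = (½)*(1/177)*(9 - 28143 + 2*5545233)/186 + (-90 + 343)/(-36) = (½)*(1/177)*(1/186)*(9 - 28143 + 11090466) - 1/36*253 = (½)*(1/177)*(1/186)*11062332 - 253/36 = 307287/1829 - 253/36 = 10599595/65844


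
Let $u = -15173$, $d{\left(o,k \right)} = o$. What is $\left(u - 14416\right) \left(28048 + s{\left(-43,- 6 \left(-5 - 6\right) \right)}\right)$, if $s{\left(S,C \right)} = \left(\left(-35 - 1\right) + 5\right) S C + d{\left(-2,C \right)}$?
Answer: $-3433034136$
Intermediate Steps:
$s{\left(S,C \right)} = -2 - 31 C S$ ($s{\left(S,C \right)} = \left(\left(-35 - 1\right) + 5\right) S C - 2 = \left(-36 + 5\right) S C - 2 = - 31 S C - 2 = - 31 C S - 2 = -2 - 31 C S$)
$\left(u - 14416\right) \left(28048 + s{\left(-43,- 6 \left(-5 - 6\right) \right)}\right) = \left(-15173 - 14416\right) \left(28048 - \left(2 + 31 \left(- 6 \left(-5 - 6\right)\right) \left(-43\right)\right)\right) = - 29589 \left(28048 - \left(2 + 31 \left(\left(-6\right) \left(-11\right)\right) \left(-43\right)\right)\right) = - 29589 \left(28048 - \left(2 + 2046 \left(-43\right)\right)\right) = - 29589 \left(28048 + \left(-2 + 87978\right)\right) = - 29589 \left(28048 + 87976\right) = \left(-29589\right) 116024 = -3433034136$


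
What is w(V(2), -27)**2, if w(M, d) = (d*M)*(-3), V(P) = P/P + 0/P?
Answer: 6561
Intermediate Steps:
V(P) = 1 (V(P) = 1 + 0 = 1)
w(M, d) = -3*M*d (w(M, d) = (M*d)*(-3) = -3*M*d)
w(V(2), -27)**2 = (-3*1*(-27))**2 = 81**2 = 6561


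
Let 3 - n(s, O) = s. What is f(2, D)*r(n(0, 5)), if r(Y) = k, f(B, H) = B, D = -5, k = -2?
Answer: -4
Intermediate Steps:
n(s, O) = 3 - s
r(Y) = -2
f(2, D)*r(n(0, 5)) = 2*(-2) = -4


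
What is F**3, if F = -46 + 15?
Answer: -29791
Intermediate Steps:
F = -31
F**3 = (-31)**3 = -29791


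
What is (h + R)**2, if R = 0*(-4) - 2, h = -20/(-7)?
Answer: 36/49 ≈ 0.73469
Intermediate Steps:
h = 20/7 (h = -20*(-1/7) = 20/7 ≈ 2.8571)
R = -2 (R = 0 - 2 = -2)
(h + R)**2 = (20/7 - 2)**2 = (6/7)**2 = 36/49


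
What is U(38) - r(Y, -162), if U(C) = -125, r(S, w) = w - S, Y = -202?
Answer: -165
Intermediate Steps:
U(38) - r(Y, -162) = -125 - (-162 - 1*(-202)) = -125 - (-162 + 202) = -125 - 1*40 = -125 - 40 = -165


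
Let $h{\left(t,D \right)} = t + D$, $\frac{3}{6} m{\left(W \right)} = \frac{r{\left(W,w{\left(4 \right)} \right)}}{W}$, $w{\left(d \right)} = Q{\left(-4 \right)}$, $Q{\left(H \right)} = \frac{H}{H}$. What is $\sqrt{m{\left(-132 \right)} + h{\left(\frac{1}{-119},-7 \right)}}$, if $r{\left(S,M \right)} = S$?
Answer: $\frac{2 i \sqrt{17731}}{119} \approx 2.2379 i$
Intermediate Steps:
$Q{\left(H \right)} = 1$
$w{\left(d \right)} = 1$
$m{\left(W \right)} = 2$ ($m{\left(W \right)} = 2 \frac{W}{W} = 2 \cdot 1 = 2$)
$h{\left(t,D \right)} = D + t$
$\sqrt{m{\left(-132 \right)} + h{\left(\frac{1}{-119},-7 \right)}} = \sqrt{2 - \left(7 - \frac{1}{-119}\right)} = \sqrt{2 - \frac{834}{119}} = \sqrt{- \frac{596}{119}} = \frac{2 i \sqrt{17731}}{119}$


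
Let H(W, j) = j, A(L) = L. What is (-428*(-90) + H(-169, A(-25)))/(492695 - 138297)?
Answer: 38495/354398 ≈ 0.10862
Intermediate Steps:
(-428*(-90) + H(-169, A(-25)))/(492695 - 138297) = (-428*(-90) - 25)/(492695 - 138297) = (38520 - 25)/354398 = 38495*(1/354398) = 38495/354398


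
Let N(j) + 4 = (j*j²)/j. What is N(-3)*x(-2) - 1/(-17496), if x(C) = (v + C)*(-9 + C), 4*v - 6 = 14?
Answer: -2886839/17496 ≈ -165.00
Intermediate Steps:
v = 5 (v = 3/2 + (¼)*14 = 3/2 + 7/2 = 5)
N(j) = -4 + j² (N(j) = -4 + (j*j²)/j = -4 + j³/j = -4 + j²)
x(C) = (-9 + C)*(5 + C) (x(C) = (5 + C)*(-9 + C) = (-9 + C)*(5 + C))
N(-3)*x(-2) - 1/(-17496) = (-4 + (-3)²)*(-45 + (-2)² - 4*(-2)) - 1/(-17496) = (-4 + 9)*(-45 + 4 + 8) - 1*(-1/17496) = 5*(-33) + 1/17496 = -165 + 1/17496 = -2886839/17496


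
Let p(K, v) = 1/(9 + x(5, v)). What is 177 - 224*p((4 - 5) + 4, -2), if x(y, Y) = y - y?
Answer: 1369/9 ≈ 152.11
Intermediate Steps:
x(y, Y) = 0
p(K, v) = ⅑ (p(K, v) = 1/(9 + 0) = 1/9 = ⅑)
177 - 224*p((4 - 5) + 4, -2) = 177 - 224*⅑ = 177 - 224/9 = 1369/9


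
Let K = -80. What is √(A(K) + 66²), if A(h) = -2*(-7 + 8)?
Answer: √4354 ≈ 65.985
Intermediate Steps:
A(h) = -2 (A(h) = -2*1 = -2)
√(A(K) + 66²) = √(-2 + 66²) = √(-2 + 4356) = √4354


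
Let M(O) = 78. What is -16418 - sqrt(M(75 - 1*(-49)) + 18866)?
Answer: -16418 - 16*sqrt(74) ≈ -16556.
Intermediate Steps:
-16418 - sqrt(M(75 - 1*(-49)) + 18866) = -16418 - sqrt(78 + 18866) = -16418 - sqrt(18944) = -16418 - 16*sqrt(74)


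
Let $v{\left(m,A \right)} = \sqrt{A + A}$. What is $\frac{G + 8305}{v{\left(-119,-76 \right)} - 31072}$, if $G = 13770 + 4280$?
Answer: $- \frac{34120940}{40227889} - \frac{8785 i \sqrt{38}}{160911556} \approx -0.84819 - 0.00033655 i$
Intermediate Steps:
$G = 18050$
$v{\left(m,A \right)} = \sqrt{2} \sqrt{A}$ ($v{\left(m,A \right)} = \sqrt{2 A} = \sqrt{2} \sqrt{A}$)
$\frac{G + 8305}{v{\left(-119,-76 \right)} - 31072} = \frac{18050 + 8305}{\sqrt{2} \sqrt{-76} - 31072} = \frac{26355}{\sqrt{2} \cdot 2 i \sqrt{19} - 31072} = \frac{26355}{2 i \sqrt{38} - 31072} = \frac{26355}{-31072 + 2 i \sqrt{38}}$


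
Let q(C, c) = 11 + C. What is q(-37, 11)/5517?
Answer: -26/5517 ≈ -0.0047127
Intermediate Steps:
q(-37, 11)/5517 = (11 - 37)/5517 = -26*1/5517 = -26/5517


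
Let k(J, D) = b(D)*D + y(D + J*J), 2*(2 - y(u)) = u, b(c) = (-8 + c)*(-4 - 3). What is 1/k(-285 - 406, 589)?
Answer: -1/2634496 ≈ -3.7958e-7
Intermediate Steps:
b(c) = 56 - 7*c (b(c) = (-8 + c)*(-7) = 56 - 7*c)
y(u) = 2 - u/2
k(J, D) = 2 - D/2 - J²/2 + D*(56 - 7*D) (k(J, D) = (56 - 7*D)*D + (2 - (D + J*J)/2) = D*(56 - 7*D) + (2 - (D + J²)/2) = D*(56 - 7*D) + (2 + (-D/2 - J²/2)) = D*(56 - 7*D) + (2 - D/2 - J²/2) = 2 - D/2 - J²/2 + D*(56 - 7*D))
1/k(-285 - 406, 589) = 1/(2 - ½*589 - (-285 - 406)²/2 - 7*589*(-8 + 589)) = 1/(2 - 589/2 - ½*(-691)² - 7*589*581) = 1/(2 - 589/2 - ½*477481 - 2395463) = 1/(2 - 589/2 - 477481/2 - 2395463) = 1/(-2634496) = -1/2634496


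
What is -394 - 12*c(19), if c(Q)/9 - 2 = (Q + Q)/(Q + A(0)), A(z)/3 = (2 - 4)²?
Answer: -23014/31 ≈ -742.39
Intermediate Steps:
A(z) = 12 (A(z) = 3*(2 - 4)² = 3*(-2)² = 3*4 = 12)
c(Q) = 18 + 18*Q/(12 + Q) (c(Q) = 18 + 9*((Q + Q)/(Q + 12)) = 18 + 9*((2*Q)/(12 + Q)) = 18 + 9*(2*Q/(12 + Q)) = 18 + 18*Q/(12 + Q))
-394 - 12*c(19) = -394 - 432*(6 + 19)/(12 + 19) = -394 - 432*25/31 = -394 - 12*900/31 = -394 - 10800/31 = -23014/31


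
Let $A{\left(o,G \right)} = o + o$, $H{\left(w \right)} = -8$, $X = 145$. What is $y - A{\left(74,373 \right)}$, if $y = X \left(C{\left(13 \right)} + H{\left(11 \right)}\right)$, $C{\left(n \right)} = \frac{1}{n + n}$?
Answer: $- \frac{33863}{26} \approx -1302.4$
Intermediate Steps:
$A{\left(o,G \right)} = 2 o$
$C{\left(n \right)} = \frac{1}{2 n}$
$y = - \frac{30015}{26}$ ($y = 145 \left(\frac{1}{2 \cdot 13} - 8\right) = 145 \left(\frac{1}{2} \cdot \frac{1}{13} - 8\right) = 145 \left(\frac{1}{26} - 8\right) = 145 \left(- \frac{207}{26}\right) = - \frac{30015}{26} \approx -1154.4$)
$y - A{\left(74,373 \right)} = - \frac{30015}{26} - 2 \cdot 74 = - \frac{30015}{26} - 148 = - \frac{33863}{26}$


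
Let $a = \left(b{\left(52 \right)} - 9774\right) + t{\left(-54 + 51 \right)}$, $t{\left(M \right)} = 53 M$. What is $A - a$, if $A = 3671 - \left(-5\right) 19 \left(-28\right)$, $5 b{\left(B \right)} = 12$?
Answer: $\frac{54708}{5} \approx 10942.0$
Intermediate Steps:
$b{\left(B \right)} = \frac{12}{5}$ ($b{\left(B \right)} = \frac{1}{5} \cdot 12 = \frac{12}{5}$)
$A = 1011$ ($A = 3671 - \left(-95\right) \left(-28\right) = 3671 - 2660 = 1011$)
$a = - \frac{49653}{5}$ ($a = \left(\frac{12}{5} - 9774\right) + 53 \left(-54 + 51\right) = \left(\frac{12}{5} - 9774\right) + 53 \left(-3\right) = - \frac{48858}{5} - 159 = - \frac{49653}{5} \approx -9930.6$)
$A - a = 1011 - - \frac{49653}{5} = 1011 + \frac{49653}{5} = \frac{54708}{5}$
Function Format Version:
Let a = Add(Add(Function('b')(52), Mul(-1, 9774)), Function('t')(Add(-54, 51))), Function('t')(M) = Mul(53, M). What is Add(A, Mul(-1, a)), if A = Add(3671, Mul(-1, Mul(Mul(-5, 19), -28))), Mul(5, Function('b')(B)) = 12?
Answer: Rational(54708, 5) ≈ 10942.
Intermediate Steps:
Function('b')(B) = Rational(12, 5) (Function('b')(B) = Mul(Rational(1, 5), 12) = Rational(12, 5))
A = 1011 (A = Add(3671, Mul(-1, Mul(-95, -28))) = Add(3671, Mul(-1, 2660)) = Add(3671, -2660) = 1011)
a = Rational(-49653, 5) (a = Add(Add(Rational(12, 5), Mul(-1, 9774)), Mul(53, Add(-54, 51))) = Add(Add(Rational(12, 5), -9774), Mul(53, -3)) = Add(Rational(-48858, 5), -159) = Rational(-49653, 5) ≈ -9930.6)
Add(A, Mul(-1, a)) = Add(1011, Mul(-1, Rational(-49653, 5))) = Add(1011, Rational(49653, 5)) = Rational(54708, 5)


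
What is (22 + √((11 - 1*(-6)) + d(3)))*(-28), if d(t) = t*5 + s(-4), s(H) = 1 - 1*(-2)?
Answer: -616 - 28*√35 ≈ -781.65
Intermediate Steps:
s(H) = 3 (s(H) = 1 + 2 = 3)
d(t) = 3 + 5*t (d(t) = t*5 + 3 = 5*t + 3 = 3 + 5*t)
(22 + √((11 - 1*(-6)) + d(3)))*(-28) = (22 + √((11 - 1*(-6)) + (3 + 5*3)))*(-28) = (22 + √((11 + 6) + (3 + 15)))*(-28) = (22 + √(17 + 18))*(-28) = (22 + √35)*(-28) = -616 - 28*√35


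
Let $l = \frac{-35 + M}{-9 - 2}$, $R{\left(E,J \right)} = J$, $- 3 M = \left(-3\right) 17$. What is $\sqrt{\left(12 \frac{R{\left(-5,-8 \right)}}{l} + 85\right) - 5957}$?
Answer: $\frac{8 i \sqrt{834}}{3} \approx 77.011 i$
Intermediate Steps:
$M = 17$ ($M = - \frac{\left(-3\right) 17}{3} = \left(- \frac{1}{3}\right) \left(-51\right) = 17$)
$l = \frac{18}{11}$ ($l = \frac{-35 + 17}{-9 - 2} = - \frac{18}{-11} = \left(-18\right) \left(- \frac{1}{11}\right) = \frac{18}{11} \approx 1.6364$)
$\sqrt{\left(12 \frac{R{\left(-5,-8 \right)}}{l} + 85\right) - 5957} = \sqrt{\left(12 \left(- \frac{8}{\frac{18}{11}}\right) + 85\right) - 5957} = \sqrt{\left(12 \left(\left(-8\right) \frac{11}{18}\right) + 85\right) - 5957} = \sqrt{\left(12 \left(- \frac{44}{9}\right) + 85\right) - 5957} = \sqrt{\left(- \frac{176}{3} + 85\right) - 5957} = \sqrt{\frac{79}{3} - 5957} = \sqrt{- \frac{17792}{3}} = \frac{8 i \sqrt{834}}{3}$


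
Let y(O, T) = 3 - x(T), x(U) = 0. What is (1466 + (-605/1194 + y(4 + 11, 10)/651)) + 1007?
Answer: 640619263/259098 ≈ 2472.5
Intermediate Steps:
y(O, T) = 3 (y(O, T) = 3 - 1*0 = 3 + 0 = 3)
(1466 + (-605/1194 + y(4 + 11, 10)/651)) + 1007 = (1466 + (-605/1194 + 3/651)) + 1007 = (1466 + (-605*1/1194 + 3*(1/651))) + 1007 = (1466 + (-605/1194 + 1/217)) + 1007 = (1466 - 130091/259098) + 1007 = 379707577/259098 + 1007 = 640619263/259098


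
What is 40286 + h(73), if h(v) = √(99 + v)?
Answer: 40286 + 2*√43 ≈ 40299.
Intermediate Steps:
40286 + h(73) = 40286 + √(99 + 73) = 40286 + √172 = 40286 + 2*√43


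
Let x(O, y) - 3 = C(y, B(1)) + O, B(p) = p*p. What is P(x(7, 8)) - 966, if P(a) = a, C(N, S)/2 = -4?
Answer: -964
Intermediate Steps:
B(p) = p²
C(N, S) = -8 (C(N, S) = 2*(-4) = -8)
x(O, y) = -5 + O (x(O, y) = 3 + (-8 + O) = -5 + O)
P(x(7, 8)) - 966 = (-5 + 7) - 966 = 2 - 966 = -964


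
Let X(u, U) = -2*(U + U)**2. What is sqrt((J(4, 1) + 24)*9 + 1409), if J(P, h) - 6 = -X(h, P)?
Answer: sqrt(2831) ≈ 53.207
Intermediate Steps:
X(u, U) = -8*U**2 (X(u, U) = -2*4*U**2 = -8*U**2)
J(P, h) = 6 + 8*P**2 (J(P, h) = 6 - (-8)*P**2 = 6 + 8*P**2)
sqrt((J(4, 1) + 24)*9 + 1409) = sqrt(((6 + 8*4**2) + 24)*9 + 1409) = sqrt(((6 + 8*16) + 24)*9 + 1409) = sqrt(((6 + 128) + 24)*9 + 1409) = sqrt((134 + 24)*9 + 1409) = sqrt(158*9 + 1409) = sqrt(1422 + 1409) = sqrt(2831)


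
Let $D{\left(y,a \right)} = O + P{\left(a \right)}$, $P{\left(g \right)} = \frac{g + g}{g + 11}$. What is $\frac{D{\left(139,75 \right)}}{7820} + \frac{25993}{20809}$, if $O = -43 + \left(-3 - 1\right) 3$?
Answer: $\frac{869275357}{699723434} \approx 1.2423$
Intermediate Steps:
$P{\left(g \right)} = \frac{2 g}{11 + g}$
$O = -55$ ($O = -43 - 12 = -55$)
$D{\left(y,a \right)} = -55 + \frac{2 a}{11 + a}$
$\frac{D{\left(139,75 \right)}}{7820} + \frac{25993}{20809} = \frac{\frac{1}{11 + 75} \left(-605 - 3975\right)}{7820} + \frac{25993}{20809} = \frac{-605 - 3975}{86} \cdot \frac{1}{7820} + 25993 \cdot \frac{1}{20809} = \frac{1}{86} \left(-4580\right) \frac{1}{7820} + \frac{25993}{20809} = \left(- \frac{2290}{43}\right) \frac{1}{7820} + \frac{25993}{20809} = - \frac{229}{33626} + \frac{25993}{20809} = \frac{869275357}{699723434}$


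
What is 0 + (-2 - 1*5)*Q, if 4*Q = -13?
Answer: 91/4 ≈ 22.750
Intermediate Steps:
Q = -13/4 (Q = (¼)*(-13) = -13/4 ≈ -3.2500)
0 + (-2 - 1*5)*Q = 0 + (-2 - 1*5)*(-13/4) = 0 + (-2 - 5)*(-13/4) = 0 - 7*(-13/4) = 0 + 91/4 = 91/4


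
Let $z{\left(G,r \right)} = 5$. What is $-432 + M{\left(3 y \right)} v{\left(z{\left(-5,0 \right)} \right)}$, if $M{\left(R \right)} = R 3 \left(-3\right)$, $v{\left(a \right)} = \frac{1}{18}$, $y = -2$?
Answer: $-429$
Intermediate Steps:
$v{\left(a \right)} = \frac{1}{18}$
$M{\left(R \right)} = - 9 R$ ($M{\left(R \right)} = 3 R \left(-3\right) = - 9 R$)
$-432 + M{\left(3 y \right)} v{\left(z{\left(-5,0 \right)} \right)} = -432 + - 9 \cdot 3 \left(-2\right) \frac{1}{18} = -432 + \left(-9\right) \left(-6\right) \frac{1}{18} = -432 + 54 \cdot \frac{1}{18} = -432 + 3 = -429$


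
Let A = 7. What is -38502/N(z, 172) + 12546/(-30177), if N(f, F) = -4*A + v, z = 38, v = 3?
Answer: 129062356/83825 ≈ 1539.7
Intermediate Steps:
N(f, F) = -25 (N(f, F) = -4*7 + 3 = -28 + 3 = -25)
-38502/N(z, 172) + 12546/(-30177) = -38502/(-25) + 12546/(-30177) = -38502*(-1/25) + 12546*(-1/30177) = 38502/25 - 1394/3353 = 129062356/83825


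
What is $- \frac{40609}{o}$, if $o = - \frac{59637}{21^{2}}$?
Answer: $\frac{5969523}{19879} \approx 300.29$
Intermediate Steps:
$o = - \frac{19879}{147}$ ($o = - \frac{59637}{441} = \left(-59637\right) \frac{1}{441} = - \frac{19879}{147} \approx -135.23$)
$- \frac{40609}{o} = - \frac{40609}{- \frac{19879}{147}} = \left(-40609\right) \left(- \frac{147}{19879}\right) = \frac{5969523}{19879}$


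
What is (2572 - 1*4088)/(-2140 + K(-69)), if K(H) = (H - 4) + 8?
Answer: 1516/2205 ≈ 0.68753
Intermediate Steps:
K(H) = 4 + H (K(H) = (-4 + H) + 8 = 4 + H)
(2572 - 1*4088)/(-2140 + K(-69)) = (2572 - 1*4088)/(-2140 + (4 - 69)) = (2572 - 4088)/(-2140 - 65) = -1516/(-2205) = -1516*(-1/2205) = 1516/2205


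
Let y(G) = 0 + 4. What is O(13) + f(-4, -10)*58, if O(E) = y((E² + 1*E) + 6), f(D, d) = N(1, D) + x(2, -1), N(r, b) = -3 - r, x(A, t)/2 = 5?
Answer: 352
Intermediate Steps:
x(A, t) = 10 (x(A, t) = 2*5 = 10)
f(D, d) = 6 (f(D, d) = (-3 - 1*1) + 10 = (-3 - 1) + 10 = -4 + 10 = 6)
y(G) = 4
O(E) = 4
O(13) + f(-4, -10)*58 = 4 + 6*58 = 4 + 348 = 352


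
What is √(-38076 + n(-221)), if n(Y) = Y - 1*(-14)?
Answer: I*√38283 ≈ 195.66*I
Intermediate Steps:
n(Y) = 14 + Y (n(Y) = Y + 14 = 14 + Y)
√(-38076 + n(-221)) = √(-38076 + (14 - 221)) = √(-38076 - 207) = √(-38283) = I*√38283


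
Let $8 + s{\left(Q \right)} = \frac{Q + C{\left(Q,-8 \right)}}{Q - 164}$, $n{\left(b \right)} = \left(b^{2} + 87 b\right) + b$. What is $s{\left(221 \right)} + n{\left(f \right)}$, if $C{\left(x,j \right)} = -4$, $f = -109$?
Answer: $\frac{130234}{57} \approx 2284.8$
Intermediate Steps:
$n{\left(b \right)} = b^{2} + 88 b$
$s{\left(Q \right)} = -8 + \frac{-4 + Q}{-164 + Q}$ ($s{\left(Q \right)} = -8 + \frac{Q - 4}{Q - 164} = -8 + \frac{-4 + Q}{-164 + Q}$)
$s{\left(221 \right)} + n{\left(f \right)} = \frac{1308 - 1547}{-164 + 221} - 109 \left(88 - 109\right) = \frac{1308 - 1547}{57} - -2289 = \frac{1}{57} \left(-239\right) + 2289 = - \frac{239}{57} + 2289 = \frac{130234}{57}$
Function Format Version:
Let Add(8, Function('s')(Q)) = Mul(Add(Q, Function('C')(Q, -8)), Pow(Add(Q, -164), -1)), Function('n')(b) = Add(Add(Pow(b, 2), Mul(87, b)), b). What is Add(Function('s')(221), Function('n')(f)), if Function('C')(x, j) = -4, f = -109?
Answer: Rational(130234, 57) ≈ 2284.8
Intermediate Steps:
Function('n')(b) = Add(Pow(b, 2), Mul(88, b))
Function('s')(Q) = Add(-8, Mul(Pow(Add(-164, Q), -1), Add(-4, Q))) (Function('s')(Q) = Add(-8, Mul(Add(Q, -4), Pow(Add(Q, -164), -1))) = Add(-8, Mul(Add(-4, Q), Pow(Add(-164, Q), -1))) = Add(-8, Mul(Pow(Add(-164, Q), -1), Add(-4, Q))))
Add(Function('s')(221), Function('n')(f)) = Add(Mul(Pow(Add(-164, 221), -1), Add(1308, Mul(-7, 221))), Mul(-109, Add(88, -109))) = Add(Mul(Pow(57, -1), Add(1308, -1547)), Mul(-109, -21)) = Add(Mul(Rational(1, 57), -239), 2289) = Add(Rational(-239, 57), 2289) = Rational(130234, 57)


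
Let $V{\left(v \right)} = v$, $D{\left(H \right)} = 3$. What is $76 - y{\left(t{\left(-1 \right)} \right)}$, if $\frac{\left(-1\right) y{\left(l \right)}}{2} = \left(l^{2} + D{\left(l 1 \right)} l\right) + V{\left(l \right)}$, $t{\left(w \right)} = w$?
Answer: $70$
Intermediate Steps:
$y{\left(l \right)} = - 8 l - 2 l^{2}$ ($y{\left(l \right)} = - 2 \left(\left(l^{2} + 3 l\right) + l\right) = - 2 \left(l^{2} + 4 l\right) = - 8 l - 2 l^{2}$)
$76 - y{\left(t{\left(-1 \right)} \right)} = 76 - 2 \left(-1\right) \left(-4 - -1\right) = 76 - 2 \left(-1\right) \left(-4 + 1\right) = 76 - 2 \left(-1\right) \left(-3\right) = 76 - 6 = 70$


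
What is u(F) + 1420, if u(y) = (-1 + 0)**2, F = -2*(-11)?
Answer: 1421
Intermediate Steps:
F = 22
u(y) = 1 (u(y) = (-1)**2 = 1)
u(F) + 1420 = 1 + 1420 = 1421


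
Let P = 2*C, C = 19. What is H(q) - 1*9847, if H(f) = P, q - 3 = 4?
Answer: -9809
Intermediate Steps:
q = 7 (q = 3 + 4 = 7)
P = 38 (P = 2*19 = 38)
H(f) = 38
H(q) - 1*9847 = 38 - 1*9847 = 38 - 9847 = -9809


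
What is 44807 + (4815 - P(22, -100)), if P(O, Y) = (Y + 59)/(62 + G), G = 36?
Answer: 4862997/98 ≈ 49622.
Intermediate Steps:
P(O, Y) = 59/98 + Y/98 (P(O, Y) = (Y + 59)/(62 + 36) = (59 + Y)/98 = (59 + Y)*(1/98) = 59/98 + Y/98)
44807 + (4815 - P(22, -100)) = 44807 + (4815 - (59/98 + (1/98)*(-100))) = 44807 + (4815 - (59/98 - 50/49)) = 44807 + (4815 - 1*(-41/98)) = 44807 + (4815 + 41/98) = 44807 + 471911/98 = 4862997/98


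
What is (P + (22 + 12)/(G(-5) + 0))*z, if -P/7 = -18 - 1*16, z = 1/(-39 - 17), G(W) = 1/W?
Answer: -17/14 ≈ -1.2143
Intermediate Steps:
z = -1/56 (z = 1/(-56) = -1/56 ≈ -0.017857)
P = 238 (P = -7*(-18 - 1*16) = -7*(-18 - 16) = -7*(-34) = 238)
(P + (22 + 12)/(G(-5) + 0))*z = (238 + (22 + 12)/(1/(-5) + 0))*(-1/56) = (238 + 34/(-⅕ + 0))*(-1/56) = (238 + 34/(-⅕))*(-1/56) = (238 + 34*(-5))*(-1/56) = (238 - 170)*(-1/56) = 68*(-1/56) = -17/14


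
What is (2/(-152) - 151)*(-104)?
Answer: 298402/19 ≈ 15705.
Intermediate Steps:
(2/(-152) - 151)*(-104) = (2*(-1/152) - 151)*(-104) = (-1/76 - 151)*(-104) = -11477/76*(-104) = 298402/19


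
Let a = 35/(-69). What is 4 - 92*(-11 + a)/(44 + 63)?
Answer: 4460/321 ≈ 13.894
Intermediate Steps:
a = -35/69 (a = 35*(-1/69) = -35/69 ≈ -0.50725)
4 - 92*(-11 + a)/(44 + 63) = 4 - 92*(-11 - 35/69)/(44 + 63) = 4 - (-3176)/(3*107) = 4 - 92*(-794/7383) = 4 + 3176/321 = 4460/321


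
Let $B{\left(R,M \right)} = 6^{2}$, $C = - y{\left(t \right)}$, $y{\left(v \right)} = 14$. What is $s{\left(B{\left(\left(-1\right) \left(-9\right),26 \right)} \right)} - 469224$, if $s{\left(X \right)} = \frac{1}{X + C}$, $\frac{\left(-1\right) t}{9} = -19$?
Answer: $- \frac{10322927}{22} \approx -4.6922 \cdot 10^{5}$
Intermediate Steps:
$t = 171$ ($t = \left(-9\right) \left(-19\right) = 171$)
$C = -14$ ($C = \left(-1\right) 14 = -14$)
$B{\left(R,M \right)} = 36$
$s{\left(X \right)} = \frac{1}{-14 + X}$ ($s{\left(X \right)} = \frac{1}{X - 14} = \frac{1}{-14 + X}$)
$s{\left(B{\left(\left(-1\right) \left(-9\right),26 \right)} \right)} - 469224 = \frac{1}{-14 + 36} - 469224 = \frac{1}{22} - 469224 = - \frac{10322927}{22}$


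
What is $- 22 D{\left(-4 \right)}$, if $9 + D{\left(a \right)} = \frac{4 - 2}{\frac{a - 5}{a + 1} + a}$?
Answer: $242$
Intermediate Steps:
$D{\left(a \right)} = -9 + \frac{2}{a + \frac{-5 + a}{1 + a}}$ ($D{\left(a \right)} = -9 + \frac{4 - 2}{\frac{a - 5}{a + 1} + a} = -9 + \frac{2}{\frac{-5 + a}{1 + a} + a} = -9 + \frac{2}{a + \frac{-5 + a}{1 + a}}$)
$- 22 D{\left(-4 \right)} = - 22 \frac{47 - -64 - 9 \left(-4\right)^{2}}{-5 + \left(-4\right)^{2} + 2 \left(-4\right)} = - 22 \frac{47 + 64 - 144}{-5 + 16 - 8} = - 22 \frac{47 + 64 - 144}{3} = - 22 \cdot \frac{1}{3} \left(-33\right) = \left(-22\right) \left(-11\right) = 242$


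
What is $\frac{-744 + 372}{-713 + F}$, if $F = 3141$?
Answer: $- \frac{93}{607} \approx -0.15321$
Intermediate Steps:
$\frac{-744 + 372}{-713 + F} = \frac{-744 + 372}{-713 + 3141} = - \frac{372}{2428} = \left(-372\right) \frac{1}{2428} = - \frac{93}{607}$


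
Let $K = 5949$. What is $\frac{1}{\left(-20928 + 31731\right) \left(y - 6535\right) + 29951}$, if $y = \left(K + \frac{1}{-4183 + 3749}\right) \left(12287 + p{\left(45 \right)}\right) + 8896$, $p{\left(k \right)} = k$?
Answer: $\frac{217}{171986920186748} \approx 1.2617 \cdot 10^{-12}$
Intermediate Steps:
$y = \frac{15921710022}{217}$ ($y = \left(5949 + \frac{1}{-4183 + 3749}\right) \left(12287 + 45\right) + 8896 = \left(5949 + \frac{1}{-434}\right) 12332 + 8896 = \left(5949 - \frac{1}{434}\right) 12332 + 8896 = \frac{2581865}{434} \cdot 12332 + 8896 = \frac{15919779590}{217} + 8896 = \frac{15921710022}{217} \approx 7.3372 \cdot 10^{7}$)
$\frac{1}{\left(-20928 + 31731\right) \left(y - 6535\right) + 29951} = \frac{1}{\left(-20928 + 31731\right) \left(\frac{15921710022}{217} - 6535\right) + 29951} = \frac{1}{10803 \cdot \frac{15920291927}{217} + 29951} = \frac{1}{\frac{171986913687381}{217} + 29951} = \frac{1}{\frac{171986920186748}{217}} = \frac{217}{171986920186748}$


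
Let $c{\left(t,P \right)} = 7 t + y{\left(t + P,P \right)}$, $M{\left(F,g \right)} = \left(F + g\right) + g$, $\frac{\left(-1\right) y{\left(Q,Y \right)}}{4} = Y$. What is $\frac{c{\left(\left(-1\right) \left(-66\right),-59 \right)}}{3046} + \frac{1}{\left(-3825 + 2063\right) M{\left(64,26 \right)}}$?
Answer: $\frac{71331285}{311289016} \approx 0.22915$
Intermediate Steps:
$y{\left(Q,Y \right)} = - 4 Y$
$M{\left(F,g \right)} = F + 2 g$
$c{\left(t,P \right)} = - 4 P + 7 t$ ($c{\left(t,P \right)} = 7 t - 4 P = - 4 P + 7 t$)
$\frac{c{\left(\left(-1\right) \left(-66\right),-59 \right)}}{3046} + \frac{1}{\left(-3825 + 2063\right) M{\left(64,26 \right)}} = \frac{\left(-4\right) \left(-59\right) + 7 \left(\left(-1\right) \left(-66\right)\right)}{3046} + \frac{1}{\left(-3825 + 2063\right) \left(64 + 2 \cdot 26\right)} = \left(236 + 7 \cdot 66\right) \frac{1}{3046} + \frac{1}{\left(-1762\right) \left(64 + 52\right)} = \left(236 + 462\right) \frac{1}{3046} - \frac{1}{1762 \cdot 116} = 698 \cdot \frac{1}{3046} - \frac{1}{204392} = \frac{349}{1523} - \frac{1}{204392} = \frac{71331285}{311289016}$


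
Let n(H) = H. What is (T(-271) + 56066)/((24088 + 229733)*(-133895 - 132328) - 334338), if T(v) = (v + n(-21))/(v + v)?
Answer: -15194032/18312370376091 ≈ -8.2971e-7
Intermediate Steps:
T(v) = (-21 + v)/(2*v) (T(v) = (v - 21)/(v + v) = (-21 + v)/((2*v)) = (-21 + v)*(1/(2*v)) = (-21 + v)/(2*v))
(T(-271) + 56066)/((24088 + 229733)*(-133895 - 132328) - 334338) = ((½)*(-21 - 271)/(-271) + 56066)/((24088 + 229733)*(-133895 - 132328) - 334338) = ((½)*(-1/271)*(-292) + 56066)/(253821*(-266223) - 334338) = (146/271 + 56066)/(-67572988083 - 334338) = (15194032/271)/(-67573322421) = (15194032/271)*(-1/67573322421) = -15194032/18312370376091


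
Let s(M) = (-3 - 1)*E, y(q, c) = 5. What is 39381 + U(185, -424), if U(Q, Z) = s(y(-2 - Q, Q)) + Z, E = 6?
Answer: 38933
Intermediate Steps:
s(M) = -24 (s(M) = (-3 - 1)*6 = -4*6 = -24)
U(Q, Z) = -24 + Z
39381 + U(185, -424) = 39381 + (-24 - 424) = 39381 - 448 = 38933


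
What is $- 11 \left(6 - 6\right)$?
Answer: $0$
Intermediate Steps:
$- 11 \left(6 - 6\right) = \left(-11\right) 0 = 0$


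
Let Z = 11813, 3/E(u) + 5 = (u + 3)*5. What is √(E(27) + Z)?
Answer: 2*√62092190/145 ≈ 108.69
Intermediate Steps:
E(u) = 3/(10 + 5*u) (E(u) = 3/(-5 + (u + 3)*5) = 3/(-5 + (3 + u)*5) = 3/(-5 + (15 + 5*u)) = 3/(10 + 5*u))
√(E(27) + Z) = √(3/(5*(2 + 27)) + 11813) = √((⅗)/29 + 11813) = √((⅗)*(1/29) + 11813) = √(3/145 + 11813) = √(1712888/145) = 2*√62092190/145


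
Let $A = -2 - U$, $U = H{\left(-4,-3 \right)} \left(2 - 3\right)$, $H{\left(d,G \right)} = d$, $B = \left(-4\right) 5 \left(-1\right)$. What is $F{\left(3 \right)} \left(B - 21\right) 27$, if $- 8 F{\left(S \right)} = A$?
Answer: $- \frac{81}{4} \approx -20.25$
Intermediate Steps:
$B = 20$ ($B = \left(-20\right) \left(-1\right) = 20$)
$U = 4$ ($U = - 4 \left(2 - 3\right) = \left(-4\right) \left(-1\right) = 4$)
$A = -6$ ($A = -2 - 4 = -6$)
$F{\left(S \right)} = \frac{3}{4}$ ($F{\left(S \right)} = \left(- \frac{1}{8}\right) \left(-6\right) = \frac{3}{4}$)
$F{\left(3 \right)} \left(B - 21\right) 27 = \frac{3 \left(20 - 21\right)}{4} \cdot 27 = \frac{3}{4} \left(-1\right) 27 = \left(- \frac{3}{4}\right) 27 = - \frac{81}{4}$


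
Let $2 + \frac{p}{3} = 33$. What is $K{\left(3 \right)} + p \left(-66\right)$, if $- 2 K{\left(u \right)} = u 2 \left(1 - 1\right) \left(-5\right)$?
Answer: $-6138$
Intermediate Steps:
$p = 93$ ($p = -6 + 3 \cdot 33 = -6 + 99 = 93$)
$K{\left(u \right)} = 0$ ($K{\left(u \right)} = - \frac{u 2 \left(1 - 1\right) \left(-5\right)}{2} = - \frac{u 2 \cdot 0 \left(-5\right)}{2} = - \frac{u 0 \left(-5\right)}{2} = - \frac{u 0}{2} = \left(- \frac{1}{2}\right) 0 = 0$)
$K{\left(3 \right)} + p \left(-66\right) = 0 + 93 \left(-66\right) = 0 - 6138 = -6138$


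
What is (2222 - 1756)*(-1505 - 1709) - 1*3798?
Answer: -1501522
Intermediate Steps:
(2222 - 1756)*(-1505 - 1709) - 1*3798 = 466*(-3214) - 3798 = -1497724 - 3798 = -1501522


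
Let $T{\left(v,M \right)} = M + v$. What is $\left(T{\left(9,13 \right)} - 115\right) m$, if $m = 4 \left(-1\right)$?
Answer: $372$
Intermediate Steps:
$m = -4$
$\left(T{\left(9,13 \right)} - 115\right) m = \left(\left(13 + 9\right) - 115\right) \left(-4\right) = \left(22 - 115\right) \left(-4\right) = \left(-93\right) \left(-4\right) = 372$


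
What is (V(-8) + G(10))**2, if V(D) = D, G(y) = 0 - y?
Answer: 324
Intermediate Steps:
G(y) = -y
(V(-8) + G(10))**2 = (-8 - 1*10)**2 = (-8 - 10)**2 = (-18)**2 = 324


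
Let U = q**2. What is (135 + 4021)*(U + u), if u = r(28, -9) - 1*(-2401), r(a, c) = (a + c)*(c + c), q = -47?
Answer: 17737808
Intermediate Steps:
U = 2209 (U = (-47)**2 = 2209)
r(a, c) = 2*c*(a + c) (r(a, c) = (a + c)*(2*c) = 2*c*(a + c))
u = 2059 (u = 2*(-9)*(28 - 9) - 1*(-2401) = 2*(-9)*19 + 2401 = -342 + 2401 = 2059)
(135 + 4021)*(U + u) = (135 + 4021)*(2209 + 2059) = 4156*4268 = 17737808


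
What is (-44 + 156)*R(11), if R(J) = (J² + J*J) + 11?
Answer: 28336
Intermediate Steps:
R(J) = 11 + 2*J² (R(J) = (J² + J²) + 11 = 2*J² + 11 = 11 + 2*J²)
(-44 + 156)*R(11) = (-44 + 156)*(11 + 2*11²) = 112*(11 + 2*121) = 112*(11 + 242) = 112*253 = 28336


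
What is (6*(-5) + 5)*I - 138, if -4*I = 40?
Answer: 112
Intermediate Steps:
I = -10 (I = -¼*40 = -10)
(6*(-5) + 5)*I - 138 = (6*(-5) + 5)*(-10) - 138 = (-30 + 5)*(-10) - 138 = -25*(-10) - 138 = 250 - 138 = 112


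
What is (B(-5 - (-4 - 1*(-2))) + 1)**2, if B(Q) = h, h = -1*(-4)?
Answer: 25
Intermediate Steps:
h = 4
B(Q) = 4
(B(-5 - (-4 - 1*(-2))) + 1)**2 = (4 + 1)**2 = 5**2 = 25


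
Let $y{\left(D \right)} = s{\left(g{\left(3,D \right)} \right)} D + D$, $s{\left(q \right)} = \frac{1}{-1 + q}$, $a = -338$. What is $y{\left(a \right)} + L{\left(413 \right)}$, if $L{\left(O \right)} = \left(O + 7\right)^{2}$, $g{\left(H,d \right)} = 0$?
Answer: $176400$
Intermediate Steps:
$L{\left(O \right)} = \left(7 + O\right)^{2}$
$y{\left(D \right)} = 0$ ($y{\left(D \right)} = \frac{D}{-1 + 0} + D = \frac{D}{-1} + D = - D + D = 0$)
$y{\left(a \right)} + L{\left(413 \right)} = 0 + \left(7 + 413\right)^{2} = 0 + 420^{2} = 0 + 176400 = 176400$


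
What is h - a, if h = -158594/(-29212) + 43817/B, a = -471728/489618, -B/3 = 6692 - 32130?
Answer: 158419516380218/22739538575313 ≈ 6.9667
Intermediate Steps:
B = 76314 (B = -3*(6692 - 32130) = -3*(-25438) = 76314)
a = -235864/244809 (a = -471728*1/489618 = -235864/244809 ≈ -0.96346)
h = 1672865590/278660571 (h = -158594/(-29212) + 43817/76314 = -158594*(-1/29212) + 43817*(1/76314) = 79297/14606 + 43817/76314 = 1672865590/278660571 ≈ 6.0032)
h - a = 1672865590/278660571 - 1*(-235864/244809) = 1672865590/278660571 + 235864/244809 = 158419516380218/22739538575313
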